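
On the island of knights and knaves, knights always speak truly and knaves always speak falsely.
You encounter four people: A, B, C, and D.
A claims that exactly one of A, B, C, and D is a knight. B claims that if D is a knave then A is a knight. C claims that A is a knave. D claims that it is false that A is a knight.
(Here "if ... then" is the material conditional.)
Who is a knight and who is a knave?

Suppose A is a knight. Then A's statement "exactly one of A, B, C, and D is a knight" would have to be true. Checking the 8 ways to assign the others, none is consistent with every speaker.
(For instance, with B=knight, C=knight, D=knight, A's claim "exactly one of A, B, C, and D is a knight" comes out false where it would need to be true.)
So A must be a knave, making "exactly one of A, B, C, and D is a knight" false. Taking A=knave, B=knight, C=knight, D=knight, each remaining statement checks out:
  B (knight): "if D is a knave then A is a knight" — true. ✓
  C (knight): "A is a knave" — true. ✓
  D (knight): "it is false that A is a knight" — true. ✓
This is the unique consistent assignment.

Knights: B, C, and D. Knaves: A.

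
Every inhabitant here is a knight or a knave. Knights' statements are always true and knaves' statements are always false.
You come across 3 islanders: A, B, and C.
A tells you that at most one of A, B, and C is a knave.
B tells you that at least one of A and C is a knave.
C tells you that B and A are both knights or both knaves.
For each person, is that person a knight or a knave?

A is a knave; "at most one of A, B, and C is a knave" is false, as required.
Since B is a knight, "at least one of A and C is a knave" needs to be True, which holds.
C is a knave; "B and A are both knights or both knaves" is false, as required.

A is a knave, B is a knight, and C is a knave.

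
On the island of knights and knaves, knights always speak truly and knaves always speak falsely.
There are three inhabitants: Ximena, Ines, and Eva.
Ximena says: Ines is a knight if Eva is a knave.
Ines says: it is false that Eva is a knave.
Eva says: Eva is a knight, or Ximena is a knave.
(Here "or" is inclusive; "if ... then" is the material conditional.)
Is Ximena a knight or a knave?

Consistent assignments: {Ximena=knight, Ines=knight, Eva=knight}
In every consistent assignment, Ximena is a knight.

Ximena is a knight.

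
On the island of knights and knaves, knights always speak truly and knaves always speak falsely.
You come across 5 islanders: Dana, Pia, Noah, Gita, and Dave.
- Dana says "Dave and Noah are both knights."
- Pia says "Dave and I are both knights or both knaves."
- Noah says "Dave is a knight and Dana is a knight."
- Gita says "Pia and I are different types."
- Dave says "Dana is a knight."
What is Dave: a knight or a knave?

Dave is a knight.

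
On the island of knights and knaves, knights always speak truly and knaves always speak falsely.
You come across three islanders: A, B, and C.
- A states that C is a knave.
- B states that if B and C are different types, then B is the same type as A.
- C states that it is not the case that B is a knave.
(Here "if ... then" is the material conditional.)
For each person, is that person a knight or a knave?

A is a knave, B is a knight, and C is a knight.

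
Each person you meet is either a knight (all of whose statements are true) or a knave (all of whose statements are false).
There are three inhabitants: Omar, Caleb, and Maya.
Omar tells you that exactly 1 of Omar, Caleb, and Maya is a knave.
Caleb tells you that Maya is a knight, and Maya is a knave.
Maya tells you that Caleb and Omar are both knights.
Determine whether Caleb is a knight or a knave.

Caleb is a knave.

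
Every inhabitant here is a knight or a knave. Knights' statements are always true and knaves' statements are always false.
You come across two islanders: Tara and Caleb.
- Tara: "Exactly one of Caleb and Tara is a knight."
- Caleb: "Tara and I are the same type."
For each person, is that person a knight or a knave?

Suppose Tara is a knave. Then Tara's statement "exactly one of Caleb and Tara is a knight" would have to be false. Checking the 2 ways to assign the others, none is consistent with every speaker.
(For instance, with Caleb=knave, Caleb's claim "Tara and I are the same type" comes out true where it would need to be false.)
So Tara must be a knight, making "exactly one of Caleb and Tara is a knight" true. Taking Tara=knight, Caleb=knave, each remaining statement checks out:
  Caleb (knave): "Tara and I are the same type" — false. ✓
This is the unique consistent assignment.

Tara is a knight and Caleb is a knave.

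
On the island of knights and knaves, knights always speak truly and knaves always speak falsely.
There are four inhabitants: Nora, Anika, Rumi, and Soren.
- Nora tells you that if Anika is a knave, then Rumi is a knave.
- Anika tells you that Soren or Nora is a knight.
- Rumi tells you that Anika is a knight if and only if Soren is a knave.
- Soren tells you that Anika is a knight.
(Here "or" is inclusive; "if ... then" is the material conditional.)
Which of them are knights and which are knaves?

Nora is a knight, so "if Anika is a knave, then Rumi is a knave" must be True — and it is.
Since Anika is a knight, "Soren or Nora is a knight" needs to be True, which holds.
Rumi is a knave; "Anika is a knight if and only if Soren is a knave" is False, as required.
As a knight, Soren's statement "Anika is a knight" should be True; it is.

Nora is a knight, Anika is a knight, Rumi is a knave, and Soren is a knight.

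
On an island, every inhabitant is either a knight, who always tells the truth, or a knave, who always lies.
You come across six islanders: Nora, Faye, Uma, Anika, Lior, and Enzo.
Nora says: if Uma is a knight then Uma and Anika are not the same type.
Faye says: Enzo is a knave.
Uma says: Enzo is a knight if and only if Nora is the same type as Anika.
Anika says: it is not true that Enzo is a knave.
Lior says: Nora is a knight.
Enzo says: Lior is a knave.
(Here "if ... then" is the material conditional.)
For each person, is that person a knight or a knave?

Since Nora is a knight, "if Uma is a knight then Uma and Anika are not the same type" needs to be true, which holds.
As a knight, Faye's statement "Enzo is a knave" should be true; it is.
Uma is a knight; "Enzo is a knight if and only if Nora is the same type as Anika" is true, as required.
Anika is a knave; "it is not true that Enzo is a knave" is False, as required.
Since Lior is a knight, "Nora is a knight" needs to be true, which holds.
Enzo is a knave; "Lior is a knave" is False, as required.

Nora is a knight, Faye is a knight, Uma is a knight, Anika is a knave, Lior is a knight, and Enzo is a knave.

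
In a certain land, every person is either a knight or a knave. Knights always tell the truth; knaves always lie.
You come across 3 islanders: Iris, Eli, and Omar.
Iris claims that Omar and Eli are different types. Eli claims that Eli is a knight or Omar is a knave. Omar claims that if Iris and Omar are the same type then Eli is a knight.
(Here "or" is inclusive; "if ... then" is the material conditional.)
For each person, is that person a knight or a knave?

Knights: Eli and Omar. Knaves: Iris.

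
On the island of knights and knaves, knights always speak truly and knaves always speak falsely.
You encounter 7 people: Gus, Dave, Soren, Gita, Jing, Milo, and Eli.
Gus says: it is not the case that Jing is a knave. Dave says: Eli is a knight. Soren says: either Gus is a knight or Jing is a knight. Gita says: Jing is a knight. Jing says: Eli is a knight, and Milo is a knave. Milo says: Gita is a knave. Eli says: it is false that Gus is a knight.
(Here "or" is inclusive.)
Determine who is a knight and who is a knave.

Gus is a knave; "it is not the case that Jing is a knave" is false, as required.
Dave is a knight; "Eli is a knight" is true, as required.
Soren is a knave; "either Gus is a knight or Jing is a knight" is false, as required.
Gita is a knave, and the claim "Jing is a knight" is indeed false.
Jing is a knave; "Eli is a knight, and Milo is a knave" is false, as required.
Milo (knight): "Gita is a knave" — true. ✓
Eli is a knight; "it is false that Gus is a knight" is true, as required.

Knights: Dave, Milo, and Eli. Knaves: Gus, Soren, Gita, and Jing.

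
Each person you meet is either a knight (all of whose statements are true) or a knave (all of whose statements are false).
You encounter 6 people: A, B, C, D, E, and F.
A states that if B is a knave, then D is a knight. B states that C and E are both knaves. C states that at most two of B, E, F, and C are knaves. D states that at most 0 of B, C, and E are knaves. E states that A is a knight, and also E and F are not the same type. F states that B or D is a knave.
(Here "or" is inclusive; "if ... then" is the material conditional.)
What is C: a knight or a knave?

Consistent assignments: {A=knave, B=knave, C=knight, D=knave, E=knave, F=knight}
In every consistent assignment, C is a knight.

C is a knight.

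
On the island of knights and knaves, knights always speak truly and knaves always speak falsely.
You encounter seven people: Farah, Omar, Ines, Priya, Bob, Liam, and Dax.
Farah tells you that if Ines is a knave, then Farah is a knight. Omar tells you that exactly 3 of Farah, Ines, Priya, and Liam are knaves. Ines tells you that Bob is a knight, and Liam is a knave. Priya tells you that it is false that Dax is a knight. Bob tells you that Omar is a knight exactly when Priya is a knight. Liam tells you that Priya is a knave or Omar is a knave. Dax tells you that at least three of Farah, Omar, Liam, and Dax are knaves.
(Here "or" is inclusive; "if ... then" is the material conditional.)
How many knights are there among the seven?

The unique consistent assignment is Farah=knight, Omar=knave, Ines=knave, Priya=knight, Bob=knave, Liam=knight, Dax=knave.
That has 3 knights.

3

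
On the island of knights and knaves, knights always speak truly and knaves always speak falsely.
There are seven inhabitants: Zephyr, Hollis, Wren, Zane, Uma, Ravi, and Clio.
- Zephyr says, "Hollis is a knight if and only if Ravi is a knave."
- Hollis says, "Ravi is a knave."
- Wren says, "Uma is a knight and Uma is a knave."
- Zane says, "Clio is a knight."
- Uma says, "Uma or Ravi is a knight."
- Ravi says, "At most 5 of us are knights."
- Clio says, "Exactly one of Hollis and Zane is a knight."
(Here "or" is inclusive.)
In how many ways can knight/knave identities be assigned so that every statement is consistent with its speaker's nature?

2

Consistent assignments:
  Zephyr=knight, Hollis=knave, Wren=knave, Zane=knight, Uma=knight, Ravi=knight, Clio=knight
  Zephyr=knight, Hollis=knave, Wren=knave, Zane=knave, Uma=knight, Ravi=knight, Clio=knave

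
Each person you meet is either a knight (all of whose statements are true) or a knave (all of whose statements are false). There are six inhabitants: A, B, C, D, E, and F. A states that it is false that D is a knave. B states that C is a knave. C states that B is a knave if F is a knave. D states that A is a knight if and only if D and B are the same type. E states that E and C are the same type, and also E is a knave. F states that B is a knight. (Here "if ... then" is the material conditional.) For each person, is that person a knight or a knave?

Knights: C. Knaves: A, B, D, E, and F.

A is a knave; "it is false that D is a knave" is False, as required.
B (knave): "C is a knave" — False. ✓
Since C is a knight, "B is a knave if F is a knave" needs to be true, which holds.
As a knave, D's statement "A is a knight if and only if D and B are the same type" should be False; it is.
E is a knave, so "E and C are the same type, and also E is a knave" must be False — and it is.
F is a knave, so "B is a knight" must be False — and it is.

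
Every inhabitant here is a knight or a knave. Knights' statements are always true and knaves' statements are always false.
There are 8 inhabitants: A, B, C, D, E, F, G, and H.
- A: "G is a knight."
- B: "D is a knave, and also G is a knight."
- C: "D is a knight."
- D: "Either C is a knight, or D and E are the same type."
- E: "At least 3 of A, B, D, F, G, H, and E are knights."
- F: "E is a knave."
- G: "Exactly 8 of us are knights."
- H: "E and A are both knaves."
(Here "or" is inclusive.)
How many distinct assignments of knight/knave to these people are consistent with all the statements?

0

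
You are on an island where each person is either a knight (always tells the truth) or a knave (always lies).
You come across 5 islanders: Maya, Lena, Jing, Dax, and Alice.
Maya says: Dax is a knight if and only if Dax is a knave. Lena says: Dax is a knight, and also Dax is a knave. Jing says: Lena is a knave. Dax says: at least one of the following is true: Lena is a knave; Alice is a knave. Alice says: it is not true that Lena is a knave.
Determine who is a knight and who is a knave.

Knights: Jing and Dax. Knaves: Maya, Lena, and Alice.

Maya is a knave, so "Dax is a knight if and only if Dax is a knave" must be False — and it is.
Lena is a knave; "Dax is a knight, and also Dax is a knave" is False, as required.
Jing is a knight, and the claim "Lena is a knave" is indeed True.
Dax is a knight, so "at least one of the following is true: Lena is a knave; Alice is a knave" must be True — and it is.
Alice is a knave, and the claim "it is not true that Lena is a knave" is indeed False.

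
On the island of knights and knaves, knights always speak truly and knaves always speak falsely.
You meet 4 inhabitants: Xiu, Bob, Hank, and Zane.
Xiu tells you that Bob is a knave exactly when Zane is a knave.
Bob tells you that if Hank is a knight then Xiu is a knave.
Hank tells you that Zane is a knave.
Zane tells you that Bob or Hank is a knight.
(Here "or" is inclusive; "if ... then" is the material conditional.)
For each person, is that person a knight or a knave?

Xiu is a knight; "Bob is a knave exactly when Zane is a knave" is True, as required.
Bob is a knight, so "if Hank is a knight then Xiu is a knave" must be True — and it is.
Hank is a knave; "Zane is a knave" is False, as required.
As a knight, Zane's statement "Bob or Hank is a knight" should be True; it is.

Knights: Xiu, Bob, and Zane. Knaves: Hank.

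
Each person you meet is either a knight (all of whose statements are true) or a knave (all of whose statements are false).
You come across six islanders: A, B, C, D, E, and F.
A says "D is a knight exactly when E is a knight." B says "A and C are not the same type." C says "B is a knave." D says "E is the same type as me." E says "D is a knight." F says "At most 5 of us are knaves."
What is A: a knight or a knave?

A is a knight.

Consistent assignments: {A=knight, B=knight, C=knave, D=knight, E=knight, F=knight}; {A=knight, B=knave, C=knight, D=knight, E=knight, F=knight}
In every consistent assignment, A is a knight.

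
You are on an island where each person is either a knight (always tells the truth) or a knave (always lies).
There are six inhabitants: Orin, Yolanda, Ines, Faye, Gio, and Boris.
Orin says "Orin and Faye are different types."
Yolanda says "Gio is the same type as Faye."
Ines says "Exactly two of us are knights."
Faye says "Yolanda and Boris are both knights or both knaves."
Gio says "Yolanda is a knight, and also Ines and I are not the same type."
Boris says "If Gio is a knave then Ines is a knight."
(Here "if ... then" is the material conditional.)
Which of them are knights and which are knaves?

Knights: Yolanda. Knaves: Orin, Ines, Faye, Gio, and Boris.

As a knave, Orin's statement "Orin and Faye are different types" should be false; it is.
Since Yolanda is a knight, "Gio is the same type as Faye" needs to be True, which holds.
Ines is a knave, and the claim "exactly two of us are knights" is indeed false.
Faye (knave): "Yolanda and Boris are both knights or both knaves" — false. ✓
Gio is a knave, so "Yolanda is a knight, and also Ines and I are not the same type" must be false — and it is.
Boris is a knave; "if Gio is a knave then Ines is a knight" is false, as required.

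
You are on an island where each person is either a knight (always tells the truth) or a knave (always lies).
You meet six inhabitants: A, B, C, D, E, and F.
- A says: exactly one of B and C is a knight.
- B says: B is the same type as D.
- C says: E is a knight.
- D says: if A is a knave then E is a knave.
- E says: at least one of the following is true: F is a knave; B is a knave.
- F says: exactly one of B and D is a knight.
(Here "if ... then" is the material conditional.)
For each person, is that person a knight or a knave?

Knights: A, C, D, E, and F. Knaves: B.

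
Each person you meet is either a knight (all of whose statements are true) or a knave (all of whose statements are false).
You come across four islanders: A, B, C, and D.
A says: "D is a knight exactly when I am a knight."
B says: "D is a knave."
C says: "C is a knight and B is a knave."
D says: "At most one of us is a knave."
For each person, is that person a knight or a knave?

A is a knight; "D is a knight exactly when I am a knight" is True, as required.
As a knave, B's statement "D is a knave" should be false; it is.
C is a knight, and the claim "C is a knight and B is a knave" is indeed True.
Since D is a knight, "at most one of us is a knave" needs to be True, which holds.

A is a knight, B is a knave, C is a knight, and D is a knight.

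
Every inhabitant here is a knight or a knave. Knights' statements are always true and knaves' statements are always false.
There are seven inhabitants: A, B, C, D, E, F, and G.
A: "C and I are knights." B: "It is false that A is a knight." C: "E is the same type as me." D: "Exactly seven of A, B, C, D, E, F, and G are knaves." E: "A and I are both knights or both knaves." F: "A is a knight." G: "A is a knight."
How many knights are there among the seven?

The unique consistent assignment is A=knight, B=knave, C=knight, D=knave, E=knight, F=knight, G=knight.
That has 5 knights.

5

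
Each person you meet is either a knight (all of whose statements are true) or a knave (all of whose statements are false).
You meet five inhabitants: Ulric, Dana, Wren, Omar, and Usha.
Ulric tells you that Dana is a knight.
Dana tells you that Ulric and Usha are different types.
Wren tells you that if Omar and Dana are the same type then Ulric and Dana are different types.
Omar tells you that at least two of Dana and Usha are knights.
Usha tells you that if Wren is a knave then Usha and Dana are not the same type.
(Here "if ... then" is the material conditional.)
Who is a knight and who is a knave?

Ulric is a knave, Dana is a knave, Wren is a knave, Omar is a knave, and Usha is a knave.

Suppose Ulric is a knight. Then Ulric's statement "Dana is a knight" would have to be true. Checking the 16 ways to assign the others, none is consistent with every speaker.
(For instance, with Dana=knave, Wren=knave, Omar=knave, Usha=knave, Ulric's claim "Dana is a knight" comes out false where it would need to be true.)
So Ulric must be a knave, making "Dana is a knight" false. Taking Ulric=knave, Dana=knave, Wren=knave, Omar=knave, Usha=knave, each remaining statement checks out:
  Dana (knave): "Ulric and Usha are different types" — false. ✓
  Wren (knave): "if Omar and Dana are the same type then Ulric and Dana are different types" — false. ✓
  Omar (knave): "at least two of Dana and Usha are knights" — false. ✓
  Usha (knave): "if Wren is a knave then Usha and Dana are not the same type" — false. ✓
This is the unique consistent assignment.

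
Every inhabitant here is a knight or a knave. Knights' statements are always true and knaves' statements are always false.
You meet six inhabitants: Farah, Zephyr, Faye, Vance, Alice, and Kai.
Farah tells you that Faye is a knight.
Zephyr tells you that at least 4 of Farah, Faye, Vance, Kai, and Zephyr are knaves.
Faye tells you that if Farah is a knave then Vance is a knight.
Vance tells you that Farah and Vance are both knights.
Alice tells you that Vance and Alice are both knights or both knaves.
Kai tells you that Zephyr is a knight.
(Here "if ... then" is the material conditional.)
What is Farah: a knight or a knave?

Farah is a knight.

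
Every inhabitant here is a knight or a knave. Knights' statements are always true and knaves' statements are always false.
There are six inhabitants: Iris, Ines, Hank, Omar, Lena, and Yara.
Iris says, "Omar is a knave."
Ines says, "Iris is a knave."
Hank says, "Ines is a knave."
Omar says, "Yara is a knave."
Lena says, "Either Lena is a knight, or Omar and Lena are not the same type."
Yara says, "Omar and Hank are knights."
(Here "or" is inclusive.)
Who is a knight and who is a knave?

Since Iris is a knave, "Omar is a knave" needs to be false, which holds.
Since Ines is a knight, "Iris is a knave" needs to be True, which holds.
As a knave, Hank's statement "Ines is a knave" should be false; it is.
Omar is a knight, and the claim "Yara is a knave" is indeed True.
Lena is a knight, so "either Lena is a knight, or Omar and Lena are not the same type" must be True — and it is.
Yara (knave): "Omar and Hank are knights" — false. ✓

Knights: Ines, Omar, and Lena. Knaves: Iris, Hank, and Yara.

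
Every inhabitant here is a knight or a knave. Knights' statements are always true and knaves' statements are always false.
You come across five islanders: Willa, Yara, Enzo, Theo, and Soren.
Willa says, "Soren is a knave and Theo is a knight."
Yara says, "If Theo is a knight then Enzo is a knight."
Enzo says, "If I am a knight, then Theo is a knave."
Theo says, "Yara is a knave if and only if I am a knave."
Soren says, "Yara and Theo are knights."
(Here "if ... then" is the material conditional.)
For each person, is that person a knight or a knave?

Willa is a knave, Yara is a knight, Enzo is a knight, Theo is a knave, and Soren is a knave.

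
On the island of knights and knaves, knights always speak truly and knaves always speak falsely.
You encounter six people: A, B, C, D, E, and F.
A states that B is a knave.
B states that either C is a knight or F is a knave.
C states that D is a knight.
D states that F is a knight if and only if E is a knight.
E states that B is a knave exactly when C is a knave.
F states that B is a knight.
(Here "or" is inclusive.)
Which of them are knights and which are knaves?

A is a knave, B is a knight, C is a knight, D is a knight, E is a knight, and F is a knight.

A is a knave, so "B is a knave" must be false — and it is.
B is a knight, so "either C is a knight or F is a knave" must be True — and it is.
C (knight): "D is a knight" — True. ✓
D is a knight, and the claim "F is a knight if and only if E is a knight" is indeed True.
E is a knight, and the claim "B is a knave exactly when C is a knave" is indeed True.
F is a knight, and the claim "B is a knight" is indeed True.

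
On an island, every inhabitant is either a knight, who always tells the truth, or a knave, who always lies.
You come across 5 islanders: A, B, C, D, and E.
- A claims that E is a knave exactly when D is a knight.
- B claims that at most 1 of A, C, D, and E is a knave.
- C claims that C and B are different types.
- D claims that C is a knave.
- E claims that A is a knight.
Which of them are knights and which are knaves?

A is a knave, B is a knave, C is a knight, D is a knave, and E is a knave.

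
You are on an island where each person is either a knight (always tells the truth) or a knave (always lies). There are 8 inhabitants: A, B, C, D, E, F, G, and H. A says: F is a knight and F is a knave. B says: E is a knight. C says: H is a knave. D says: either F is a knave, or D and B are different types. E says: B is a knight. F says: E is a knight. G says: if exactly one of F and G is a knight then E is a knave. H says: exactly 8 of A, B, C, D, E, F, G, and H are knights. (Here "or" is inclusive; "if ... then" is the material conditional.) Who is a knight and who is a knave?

A is a knave, B is a knave, C is a knight, D is a knight, E is a knave, F is a knave, G is a knight, and H is a knave.

A is a knave, so "F is a knight and F is a knave" must be False — and it is.
B is a knave, and the claim "E is a knight" is indeed False.
As a knight, C's statement "H is a knave" should be True; it is.
D is a knight, so "either F is a knave, or D and B are different types" must be True — and it is.
Since E is a knave, "B is a knight" needs to be False, which holds.
As a knave, F's statement "E is a knight" should be False; it is.
As a knight, G's statement "if exactly one of F and G is a knight then E is a knave" should be True; it is.
As a knave, H's statement "exactly 8 of A, B, C, D, E, F, G, and H are knights" should be False; it is.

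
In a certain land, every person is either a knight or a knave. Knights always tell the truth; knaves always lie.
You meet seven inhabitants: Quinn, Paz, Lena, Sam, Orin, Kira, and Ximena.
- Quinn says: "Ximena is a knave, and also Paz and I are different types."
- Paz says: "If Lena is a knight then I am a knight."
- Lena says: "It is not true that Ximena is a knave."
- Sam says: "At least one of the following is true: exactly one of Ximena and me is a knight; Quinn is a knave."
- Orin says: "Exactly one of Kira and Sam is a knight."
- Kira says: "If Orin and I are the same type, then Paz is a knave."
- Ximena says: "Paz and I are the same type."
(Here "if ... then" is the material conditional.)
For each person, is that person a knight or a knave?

Quinn is a knave; "Ximena is a knave, and also Paz and I are different types" is false, as required.
Paz is a knight, and the claim "if Lena is a knight then I am a knight" is indeed true.
Lena is a knight; "it is not true that Ximena is a knave" is true, as required.
Sam is a knight, so "at least one of the following is true: exactly one of Ximena and me is a knight; Quinn is a knave" must be true — and it is.
As a knave, Orin's statement "exactly one of Kira and Sam is a knight" should be false; it is.
Kira is a knight, and the claim "if Orin and I are the same type, then Paz is a knave" is indeed true.
Ximena is a knight, so "Paz and I are the same type" must be true — and it is.

Knights: Paz, Lena, Sam, Kira, and Ximena. Knaves: Quinn and Orin.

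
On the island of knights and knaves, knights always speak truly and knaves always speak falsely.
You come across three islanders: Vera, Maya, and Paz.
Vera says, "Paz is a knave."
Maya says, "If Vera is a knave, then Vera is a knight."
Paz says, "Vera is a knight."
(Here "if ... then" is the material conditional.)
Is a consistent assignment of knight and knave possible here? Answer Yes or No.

No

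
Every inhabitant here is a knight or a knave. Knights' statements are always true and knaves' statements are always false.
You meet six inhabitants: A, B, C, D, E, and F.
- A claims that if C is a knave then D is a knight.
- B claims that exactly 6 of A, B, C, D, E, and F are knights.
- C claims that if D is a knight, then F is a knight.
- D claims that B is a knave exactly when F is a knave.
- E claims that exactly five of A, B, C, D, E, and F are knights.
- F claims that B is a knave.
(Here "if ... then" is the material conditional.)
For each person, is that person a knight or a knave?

Knights: A, C, and F. Knaves: B, D, and E.

As a knight, A's statement "if C is a knave then D is a knight" should be true; it is.
B is a knave, so "exactly 6 of A, B, C, D, E, and F are knights" must be False — and it is.
C is a knight, so "if D is a knight, then F is a knight" must be true — and it is.
As a knave, D's statement "B is a knave exactly when F is a knave" should be False; it is.
Since E is a knave, "exactly five of A, B, C, D, E, and F are knights" needs to be False, which holds.
As a knight, F's statement "B is a knave" should be true; it is.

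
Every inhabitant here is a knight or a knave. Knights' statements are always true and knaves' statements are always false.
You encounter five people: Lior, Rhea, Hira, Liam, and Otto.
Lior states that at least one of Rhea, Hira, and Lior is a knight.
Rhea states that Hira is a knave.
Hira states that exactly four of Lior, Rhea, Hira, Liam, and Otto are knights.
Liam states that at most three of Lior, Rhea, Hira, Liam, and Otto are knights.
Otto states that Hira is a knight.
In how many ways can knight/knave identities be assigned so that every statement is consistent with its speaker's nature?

1

Consistent assignments:
  Lior=knight, Rhea=knight, Hira=knave, Liam=knight, Otto=knave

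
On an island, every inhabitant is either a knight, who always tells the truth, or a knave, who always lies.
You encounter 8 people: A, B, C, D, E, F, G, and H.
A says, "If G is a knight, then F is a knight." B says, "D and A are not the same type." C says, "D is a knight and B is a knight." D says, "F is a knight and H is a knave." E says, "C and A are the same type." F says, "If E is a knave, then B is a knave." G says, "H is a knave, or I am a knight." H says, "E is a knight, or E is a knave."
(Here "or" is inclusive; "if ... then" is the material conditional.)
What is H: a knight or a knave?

H is a knight.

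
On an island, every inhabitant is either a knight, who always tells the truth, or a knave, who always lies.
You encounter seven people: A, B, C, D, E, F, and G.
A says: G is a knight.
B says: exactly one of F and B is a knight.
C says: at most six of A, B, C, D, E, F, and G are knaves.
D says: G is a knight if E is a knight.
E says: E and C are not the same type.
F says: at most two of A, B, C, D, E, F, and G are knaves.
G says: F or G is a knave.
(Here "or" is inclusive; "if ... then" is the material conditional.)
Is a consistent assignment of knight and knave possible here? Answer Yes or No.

No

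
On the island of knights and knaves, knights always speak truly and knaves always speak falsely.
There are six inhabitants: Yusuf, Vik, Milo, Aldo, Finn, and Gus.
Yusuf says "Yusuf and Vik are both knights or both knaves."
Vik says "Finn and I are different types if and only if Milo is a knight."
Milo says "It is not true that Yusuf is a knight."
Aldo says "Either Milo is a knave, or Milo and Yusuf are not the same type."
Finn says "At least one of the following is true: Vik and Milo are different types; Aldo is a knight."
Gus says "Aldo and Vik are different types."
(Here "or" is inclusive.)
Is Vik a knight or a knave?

Vik is a knight.

Consistent assignments: {Yusuf=knight, Vik=knight, Milo=knave, Aldo=knight, Finn=knight, Gus=knave}
In every consistent assignment, Vik is a knight.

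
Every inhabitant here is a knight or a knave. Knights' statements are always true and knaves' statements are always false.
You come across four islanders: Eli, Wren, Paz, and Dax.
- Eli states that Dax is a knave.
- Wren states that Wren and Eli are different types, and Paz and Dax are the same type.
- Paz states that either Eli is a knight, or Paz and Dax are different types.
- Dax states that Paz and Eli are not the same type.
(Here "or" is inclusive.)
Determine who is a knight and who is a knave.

Eli is a knight, Wren is a knave, Paz is a knight, and Dax is a knave.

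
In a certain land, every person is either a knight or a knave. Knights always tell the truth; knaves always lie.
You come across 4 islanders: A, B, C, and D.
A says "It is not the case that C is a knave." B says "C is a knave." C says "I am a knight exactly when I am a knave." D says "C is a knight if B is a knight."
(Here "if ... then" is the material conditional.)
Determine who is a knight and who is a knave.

A is a knave, B is a knight, C is a knave, and D is a knave.

A is a knave, and the claim "it is not the case that C is a knave" is indeed false.
B is a knight, so "C is a knave" must be true — and it is.
C is a knave, so "I am a knight exactly when I am a knave" must be false — and it is.
D is a knave; "C is a knight if B is a knight" is false, as required.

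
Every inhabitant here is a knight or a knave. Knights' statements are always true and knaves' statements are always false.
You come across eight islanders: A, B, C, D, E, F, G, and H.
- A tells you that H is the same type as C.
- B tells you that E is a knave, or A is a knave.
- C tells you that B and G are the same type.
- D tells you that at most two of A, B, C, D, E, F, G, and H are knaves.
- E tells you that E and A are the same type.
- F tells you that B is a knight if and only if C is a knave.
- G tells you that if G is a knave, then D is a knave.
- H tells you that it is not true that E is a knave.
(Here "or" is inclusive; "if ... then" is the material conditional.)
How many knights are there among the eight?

The unique consistent assignment is A=knight, B=knave, C=knight, D=knight, E=knight, F=knight, G=knave, H=knight.
That has 6 knights.

6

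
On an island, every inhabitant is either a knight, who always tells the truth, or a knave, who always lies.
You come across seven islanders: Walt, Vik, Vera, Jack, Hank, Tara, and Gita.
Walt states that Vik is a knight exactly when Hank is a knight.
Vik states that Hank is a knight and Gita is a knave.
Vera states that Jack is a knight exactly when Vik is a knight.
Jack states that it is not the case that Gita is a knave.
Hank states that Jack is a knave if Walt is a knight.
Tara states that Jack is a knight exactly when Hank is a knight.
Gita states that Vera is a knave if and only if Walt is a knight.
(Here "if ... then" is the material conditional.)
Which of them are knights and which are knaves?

Walt is a knight, Vik is a knave, Vera is a knave, Jack is a knight, Hank is a knave, Tara is a knave, and Gita is a knight.

Walt (knight): "Vik is a knight exactly when Hank is a knight" — True. ✓
Vik (knave): "Hank is a knight and Gita is a knave" — False. ✓
As a knave, Vera's statement "Jack is a knight exactly when Vik is a knight" should be False; it is.
Jack is a knight, and the claim "it is not the case that Gita is a knave" is indeed True.
Hank is a knave; "Jack is a knave if Walt is a knight" is False, as required.
Tara (knave): "Jack is a knight exactly when Hank is a knight" — False. ✓
As a knight, Gita's statement "Vera is a knave if and only if Walt is a knight" should be True; it is.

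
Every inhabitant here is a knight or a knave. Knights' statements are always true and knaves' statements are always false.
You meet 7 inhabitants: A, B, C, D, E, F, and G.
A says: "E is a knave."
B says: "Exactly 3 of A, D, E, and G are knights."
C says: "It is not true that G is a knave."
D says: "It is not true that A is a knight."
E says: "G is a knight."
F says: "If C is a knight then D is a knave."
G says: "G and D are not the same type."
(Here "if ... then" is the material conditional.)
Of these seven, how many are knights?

The unique consistent assignment is A=knight, B=knave, C=knave, D=knave, E=knave, F=knight, G=knave.
That has 2 knights.

2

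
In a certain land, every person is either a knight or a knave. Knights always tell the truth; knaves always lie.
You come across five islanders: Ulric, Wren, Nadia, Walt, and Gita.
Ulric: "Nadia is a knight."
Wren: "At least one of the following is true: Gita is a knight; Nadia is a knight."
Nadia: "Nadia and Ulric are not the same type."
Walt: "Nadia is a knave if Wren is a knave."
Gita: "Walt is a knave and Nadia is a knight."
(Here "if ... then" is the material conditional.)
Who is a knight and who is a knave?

Ulric is a knave, Wren is a knave, Nadia is a knave, Walt is a knight, and Gita is a knave.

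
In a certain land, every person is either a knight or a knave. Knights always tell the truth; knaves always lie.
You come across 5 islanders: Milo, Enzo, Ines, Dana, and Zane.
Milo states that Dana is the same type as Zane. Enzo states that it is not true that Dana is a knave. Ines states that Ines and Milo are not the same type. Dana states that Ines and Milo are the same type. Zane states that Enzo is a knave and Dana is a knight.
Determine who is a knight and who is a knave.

Knights: Enzo and Dana. Knaves: Milo, Ines, and Zane.

Milo (knave): "Dana is the same type as Zane" — false. ✓
Enzo (knight): "it is not true that Dana is a knave" — true. ✓
Ines is a knave, so "Ines and Milo are not the same type" must be false — and it is.
Dana (knight): "Ines and Milo are the same type" — true. ✓
Zane is a knave, and the claim "Enzo is a knave and Dana is a knight" is indeed false.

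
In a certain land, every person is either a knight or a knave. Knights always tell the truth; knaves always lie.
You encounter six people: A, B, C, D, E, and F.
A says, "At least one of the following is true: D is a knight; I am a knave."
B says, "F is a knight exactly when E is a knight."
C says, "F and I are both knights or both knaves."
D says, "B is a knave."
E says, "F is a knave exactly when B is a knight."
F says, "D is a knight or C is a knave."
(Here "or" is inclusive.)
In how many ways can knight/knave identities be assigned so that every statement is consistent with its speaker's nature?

0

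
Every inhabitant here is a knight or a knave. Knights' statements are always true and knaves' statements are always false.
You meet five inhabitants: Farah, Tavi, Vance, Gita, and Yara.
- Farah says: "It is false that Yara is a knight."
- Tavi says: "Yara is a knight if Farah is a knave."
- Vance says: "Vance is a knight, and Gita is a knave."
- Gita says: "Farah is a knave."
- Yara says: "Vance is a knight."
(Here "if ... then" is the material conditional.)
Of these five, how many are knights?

The unique consistent assignment is Farah=knight, Tavi=knight, Vance=knave, Gita=knave, Yara=knave.
That has 2 knights.

2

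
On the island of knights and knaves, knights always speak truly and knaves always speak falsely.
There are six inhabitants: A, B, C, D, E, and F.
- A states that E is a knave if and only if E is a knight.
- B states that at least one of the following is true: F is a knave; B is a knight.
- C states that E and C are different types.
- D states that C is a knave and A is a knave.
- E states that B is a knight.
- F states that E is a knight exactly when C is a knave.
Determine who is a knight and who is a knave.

Knights: C and F. Knaves: A, B, D, and E.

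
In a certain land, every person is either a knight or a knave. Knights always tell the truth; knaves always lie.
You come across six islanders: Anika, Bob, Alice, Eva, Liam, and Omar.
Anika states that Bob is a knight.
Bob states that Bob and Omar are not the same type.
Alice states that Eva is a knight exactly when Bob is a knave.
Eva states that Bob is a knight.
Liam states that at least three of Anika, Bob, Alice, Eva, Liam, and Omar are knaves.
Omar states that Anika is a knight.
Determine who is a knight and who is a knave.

Anika is a knave, Bob is a knave, Alice is a knave, Eva is a knave, Liam is a knight, and Omar is a knave.

Anika is a knave, and the claim "Bob is a knight" is indeed false.
Bob is a knave; "Bob and Omar are not the same type" is false, as required.
Since Alice is a knave, "Eva is a knight exactly when Bob is a knave" needs to be false, which holds.
Eva is a knave, so "Bob is a knight" must be false — and it is.
Liam (knight): "at least three of Anika, Bob, Alice, Eva, Liam, and Omar are knaves" — True. ✓
Omar is a knave, so "Anika is a knight" must be false — and it is.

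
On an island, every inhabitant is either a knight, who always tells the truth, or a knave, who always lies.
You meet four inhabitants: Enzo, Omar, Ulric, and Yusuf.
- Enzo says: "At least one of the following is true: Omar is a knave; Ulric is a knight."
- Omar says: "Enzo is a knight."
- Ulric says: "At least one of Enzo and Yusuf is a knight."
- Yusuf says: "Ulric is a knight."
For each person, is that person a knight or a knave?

Knights: Enzo, Omar, Ulric, and Yusuf. Knaves: none.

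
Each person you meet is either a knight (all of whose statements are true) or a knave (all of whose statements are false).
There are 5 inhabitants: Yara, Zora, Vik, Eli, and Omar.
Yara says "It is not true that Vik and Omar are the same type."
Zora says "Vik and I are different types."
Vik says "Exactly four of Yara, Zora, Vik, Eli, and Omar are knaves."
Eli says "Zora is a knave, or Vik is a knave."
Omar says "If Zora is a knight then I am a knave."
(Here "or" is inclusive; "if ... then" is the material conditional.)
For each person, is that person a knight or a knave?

Knights: Yara, Eli, and Omar. Knaves: Zora and Vik.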